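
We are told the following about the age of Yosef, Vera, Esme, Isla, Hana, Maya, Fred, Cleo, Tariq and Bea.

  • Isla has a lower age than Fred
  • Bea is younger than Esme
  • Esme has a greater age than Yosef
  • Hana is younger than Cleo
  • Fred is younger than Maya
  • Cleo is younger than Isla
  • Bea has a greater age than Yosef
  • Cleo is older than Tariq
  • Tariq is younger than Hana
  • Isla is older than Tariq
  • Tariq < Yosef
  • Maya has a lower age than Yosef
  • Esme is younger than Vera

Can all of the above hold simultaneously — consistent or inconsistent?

The single ordering Tariq < Hana < Cleo < Isla < Fred < Maya < Yosef < Bea < Esme < Vera satisfies every listed relation, so no contradiction arises.

consistent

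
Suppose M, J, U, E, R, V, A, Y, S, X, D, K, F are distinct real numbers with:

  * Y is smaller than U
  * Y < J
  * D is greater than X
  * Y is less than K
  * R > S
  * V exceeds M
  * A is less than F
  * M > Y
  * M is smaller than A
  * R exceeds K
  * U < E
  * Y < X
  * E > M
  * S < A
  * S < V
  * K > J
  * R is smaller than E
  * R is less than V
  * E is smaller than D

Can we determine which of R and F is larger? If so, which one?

Following every chain through R: above R we get V, E, D; below R we get Y, J, S, K.
F is not reached, and no chain runs the other way from F to R.
So the given relations leave the order of R and F undetermined.

undetermined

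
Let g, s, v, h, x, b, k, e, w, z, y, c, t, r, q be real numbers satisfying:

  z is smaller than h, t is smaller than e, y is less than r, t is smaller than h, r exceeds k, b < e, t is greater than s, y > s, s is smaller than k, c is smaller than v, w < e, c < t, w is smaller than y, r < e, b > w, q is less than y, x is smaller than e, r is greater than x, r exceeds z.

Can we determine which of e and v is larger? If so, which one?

Following every chain through v: below v we get c.
e is not reached, and no chain runs the other way from e to v.
So the given relations leave the order of v and e undetermined.

undetermined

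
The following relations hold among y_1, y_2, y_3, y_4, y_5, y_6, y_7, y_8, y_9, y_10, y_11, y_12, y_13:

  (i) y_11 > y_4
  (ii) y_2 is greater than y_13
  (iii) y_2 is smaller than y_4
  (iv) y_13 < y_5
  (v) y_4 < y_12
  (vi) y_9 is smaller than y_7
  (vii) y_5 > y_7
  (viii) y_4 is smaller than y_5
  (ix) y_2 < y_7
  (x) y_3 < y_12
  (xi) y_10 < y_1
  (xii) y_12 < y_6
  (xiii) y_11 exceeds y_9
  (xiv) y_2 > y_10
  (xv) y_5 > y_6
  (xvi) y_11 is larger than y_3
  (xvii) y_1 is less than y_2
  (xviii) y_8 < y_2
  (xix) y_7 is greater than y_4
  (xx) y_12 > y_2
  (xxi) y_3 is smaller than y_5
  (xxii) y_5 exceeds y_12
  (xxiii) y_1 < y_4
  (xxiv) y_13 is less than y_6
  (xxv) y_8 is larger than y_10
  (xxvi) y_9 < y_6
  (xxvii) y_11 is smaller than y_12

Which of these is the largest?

y_5

y_9 is not greatest since y_9 < y_11; y_10 is not greatest since y_10 < y_2; y_1 is not greatest since y_1 < y_4; y_3 is not greatest since y_3 < y_12; y_13 is not greatest since y_13 < y_2; y_8 is not greatest since y_8 < y_2; y_2 is not greatest since y_2 < y_7; y_4 is not greatest since y_4 < y_12; y_11 is not greatest since y_11 < y_12; y_12 is not greatest since y_12 < y_6; y_6 is not greatest since y_6 < y_5; y_7 is not greatest since y_7 < y_5.
Only y_5 has nothing above it, so y_5 is the largest.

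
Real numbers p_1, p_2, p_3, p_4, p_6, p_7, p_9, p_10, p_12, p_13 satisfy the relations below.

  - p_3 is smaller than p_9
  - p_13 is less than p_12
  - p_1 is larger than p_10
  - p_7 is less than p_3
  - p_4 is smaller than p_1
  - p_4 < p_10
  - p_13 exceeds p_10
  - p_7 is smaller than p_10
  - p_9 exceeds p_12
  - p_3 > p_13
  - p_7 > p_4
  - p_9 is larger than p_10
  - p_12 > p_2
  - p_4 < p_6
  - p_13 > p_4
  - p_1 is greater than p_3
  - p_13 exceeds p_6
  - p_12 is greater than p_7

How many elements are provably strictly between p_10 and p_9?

The relations place p_10 below p_9. An element lies strictly between them when it is forced above p_10 and also forced below p_9.
Above p_10: {p_13, p_12, p_3, p_1}. Below p_9: {p_4, p_7, p_6, p_2, p_13, p_12, p_3}.
Intersection: {p_13, p_12, p_3} — 3.

3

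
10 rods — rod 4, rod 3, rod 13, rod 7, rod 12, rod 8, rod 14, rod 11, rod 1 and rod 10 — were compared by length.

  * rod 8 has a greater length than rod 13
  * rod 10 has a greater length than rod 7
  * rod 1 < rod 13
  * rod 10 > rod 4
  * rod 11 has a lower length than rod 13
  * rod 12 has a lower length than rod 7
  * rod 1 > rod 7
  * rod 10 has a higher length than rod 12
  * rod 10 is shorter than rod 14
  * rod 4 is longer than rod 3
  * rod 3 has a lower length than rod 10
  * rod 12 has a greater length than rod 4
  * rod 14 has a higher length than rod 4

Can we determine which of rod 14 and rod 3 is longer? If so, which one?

Chaining the given relations: rod 3 < rod 4 < rod 12 < rod 7 < rod 10 < rod 14.
So rod 14 is longer.

rod 14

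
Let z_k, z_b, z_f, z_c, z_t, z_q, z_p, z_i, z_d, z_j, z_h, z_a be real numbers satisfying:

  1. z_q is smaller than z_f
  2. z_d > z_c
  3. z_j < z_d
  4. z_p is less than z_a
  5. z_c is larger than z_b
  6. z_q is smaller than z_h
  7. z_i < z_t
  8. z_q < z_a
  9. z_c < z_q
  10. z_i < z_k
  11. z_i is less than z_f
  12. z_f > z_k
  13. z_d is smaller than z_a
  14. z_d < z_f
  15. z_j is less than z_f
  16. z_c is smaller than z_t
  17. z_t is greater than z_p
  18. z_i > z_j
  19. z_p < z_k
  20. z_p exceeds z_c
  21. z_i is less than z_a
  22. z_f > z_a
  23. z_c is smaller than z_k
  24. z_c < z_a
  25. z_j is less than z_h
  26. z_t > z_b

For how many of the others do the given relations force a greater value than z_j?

The elements the relations force above z_j are z_i, z_d, z_t, z_k, z_h, z_a, z_f — no chain reaches any other.
That is 7.

7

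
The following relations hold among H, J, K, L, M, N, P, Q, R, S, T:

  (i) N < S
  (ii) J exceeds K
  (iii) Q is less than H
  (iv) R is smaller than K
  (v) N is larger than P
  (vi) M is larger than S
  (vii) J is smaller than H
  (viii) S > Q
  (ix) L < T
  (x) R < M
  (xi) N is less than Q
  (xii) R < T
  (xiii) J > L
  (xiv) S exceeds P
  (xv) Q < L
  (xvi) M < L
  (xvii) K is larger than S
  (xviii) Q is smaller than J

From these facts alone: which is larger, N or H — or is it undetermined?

H

Following the relations from N: N < Q < S < M < L < J < H.
So H is larger.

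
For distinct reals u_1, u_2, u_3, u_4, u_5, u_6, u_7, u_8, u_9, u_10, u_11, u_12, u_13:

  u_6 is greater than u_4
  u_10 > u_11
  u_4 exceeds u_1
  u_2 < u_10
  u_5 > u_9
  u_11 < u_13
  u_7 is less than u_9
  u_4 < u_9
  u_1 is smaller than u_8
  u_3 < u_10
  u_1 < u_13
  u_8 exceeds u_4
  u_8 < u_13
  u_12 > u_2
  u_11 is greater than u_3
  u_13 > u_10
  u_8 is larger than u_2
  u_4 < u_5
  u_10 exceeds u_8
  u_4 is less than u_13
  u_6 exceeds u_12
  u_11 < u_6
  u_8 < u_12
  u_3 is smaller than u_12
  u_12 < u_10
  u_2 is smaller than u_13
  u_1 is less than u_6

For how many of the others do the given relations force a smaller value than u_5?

4

Directly below u_5: u_4, u_9.
One step further: u_7, u_1 (4 so far).
Nothing else is reachable below u_5; 4 in all.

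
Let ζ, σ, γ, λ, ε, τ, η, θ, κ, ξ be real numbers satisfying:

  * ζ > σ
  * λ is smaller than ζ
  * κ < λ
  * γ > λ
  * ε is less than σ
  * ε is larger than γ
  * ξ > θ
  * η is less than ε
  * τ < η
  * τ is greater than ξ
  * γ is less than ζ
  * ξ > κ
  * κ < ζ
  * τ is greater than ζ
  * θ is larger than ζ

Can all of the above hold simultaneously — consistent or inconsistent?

inconsistent

We have σ < ζ stated directly, yet also ζ < θ < ξ < τ < η < ε < σ by chaining the others — so ζ < σ. Contradiction.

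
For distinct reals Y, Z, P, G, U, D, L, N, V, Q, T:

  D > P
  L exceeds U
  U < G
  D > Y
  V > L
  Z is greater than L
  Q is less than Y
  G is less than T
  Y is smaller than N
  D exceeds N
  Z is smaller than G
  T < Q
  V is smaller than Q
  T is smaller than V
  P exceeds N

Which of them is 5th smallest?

T

Chaining the given pairs: U < L < Z < G < T < V < Q < Y < N < P < D.
The 5th smallest is T.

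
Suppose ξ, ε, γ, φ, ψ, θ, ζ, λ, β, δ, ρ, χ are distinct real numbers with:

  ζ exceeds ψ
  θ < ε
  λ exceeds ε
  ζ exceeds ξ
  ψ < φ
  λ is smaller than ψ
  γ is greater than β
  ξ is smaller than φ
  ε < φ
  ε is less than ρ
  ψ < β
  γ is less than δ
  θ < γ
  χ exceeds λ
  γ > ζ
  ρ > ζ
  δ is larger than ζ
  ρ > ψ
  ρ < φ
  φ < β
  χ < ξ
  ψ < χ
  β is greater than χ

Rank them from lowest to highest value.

Nothing is placed below θ, so it is least; from there θ < ε; ε < λ; λ < ψ; ψ < χ; χ < ξ; ξ < ζ; ζ < ρ; ρ < φ; φ < β; β < γ; γ < δ, each given directly.

θ < ε < λ < ψ < χ < ξ < ζ < ρ < φ < β < γ < δ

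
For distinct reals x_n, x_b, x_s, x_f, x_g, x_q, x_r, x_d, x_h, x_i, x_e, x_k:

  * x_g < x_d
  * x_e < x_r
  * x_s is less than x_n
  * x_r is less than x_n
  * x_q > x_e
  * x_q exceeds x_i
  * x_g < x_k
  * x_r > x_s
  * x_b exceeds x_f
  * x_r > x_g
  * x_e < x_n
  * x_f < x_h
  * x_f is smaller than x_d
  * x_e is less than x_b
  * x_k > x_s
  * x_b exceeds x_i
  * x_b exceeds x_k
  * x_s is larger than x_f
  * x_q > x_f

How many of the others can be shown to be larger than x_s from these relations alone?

4

Directly above x_s: x_k, x_r, x_n.
One step further: x_b (4 so far).
Nothing else is reachable above x_s; 4 in all.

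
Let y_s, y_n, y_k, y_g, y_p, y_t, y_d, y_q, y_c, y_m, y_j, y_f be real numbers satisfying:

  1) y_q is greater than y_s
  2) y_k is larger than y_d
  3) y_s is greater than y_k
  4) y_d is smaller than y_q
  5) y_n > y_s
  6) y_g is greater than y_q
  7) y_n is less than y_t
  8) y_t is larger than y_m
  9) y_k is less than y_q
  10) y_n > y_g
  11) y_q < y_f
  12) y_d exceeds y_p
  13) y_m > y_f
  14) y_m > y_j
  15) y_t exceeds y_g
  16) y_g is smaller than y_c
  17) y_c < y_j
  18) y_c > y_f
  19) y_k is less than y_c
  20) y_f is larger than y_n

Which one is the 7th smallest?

y_n

The consecutive relations fix a unique order: y_p < y_d < y_k < y_s < y_q < y_g < y_n < y_f < y_c < y_j < y_m < y_t.
The 7th smallest is y_n.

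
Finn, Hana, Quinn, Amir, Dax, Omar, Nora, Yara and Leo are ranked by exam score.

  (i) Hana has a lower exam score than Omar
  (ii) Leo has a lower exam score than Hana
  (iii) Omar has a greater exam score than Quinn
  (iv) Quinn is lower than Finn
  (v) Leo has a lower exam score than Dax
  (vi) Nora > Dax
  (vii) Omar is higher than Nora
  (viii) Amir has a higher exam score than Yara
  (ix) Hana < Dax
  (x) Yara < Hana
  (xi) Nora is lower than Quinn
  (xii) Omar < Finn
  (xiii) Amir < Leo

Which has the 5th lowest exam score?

Piecing the relations together gives one ordering: Yara < Amir < Leo < Hana < Dax < Nora < Quinn < Omar < Finn.
Counting 5 from the smallest end gives Dax.

Dax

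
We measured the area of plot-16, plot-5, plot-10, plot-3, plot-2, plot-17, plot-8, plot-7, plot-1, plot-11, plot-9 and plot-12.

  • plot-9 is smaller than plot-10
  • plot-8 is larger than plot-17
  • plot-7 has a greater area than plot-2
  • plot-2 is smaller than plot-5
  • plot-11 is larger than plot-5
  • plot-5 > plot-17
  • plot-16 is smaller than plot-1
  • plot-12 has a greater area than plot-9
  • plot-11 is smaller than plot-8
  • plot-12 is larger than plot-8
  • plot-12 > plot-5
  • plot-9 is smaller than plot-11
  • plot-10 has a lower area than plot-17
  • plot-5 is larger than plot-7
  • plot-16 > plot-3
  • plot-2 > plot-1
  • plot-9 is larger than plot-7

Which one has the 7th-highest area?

plot-9

Piecing the relations together gives one ordering: plot-3 < plot-16 < plot-1 < plot-2 < plot-7 < plot-9 < plot-10 < plot-17 < plot-5 < plot-11 < plot-8 < plot-12.
The 7th largest is plot-9.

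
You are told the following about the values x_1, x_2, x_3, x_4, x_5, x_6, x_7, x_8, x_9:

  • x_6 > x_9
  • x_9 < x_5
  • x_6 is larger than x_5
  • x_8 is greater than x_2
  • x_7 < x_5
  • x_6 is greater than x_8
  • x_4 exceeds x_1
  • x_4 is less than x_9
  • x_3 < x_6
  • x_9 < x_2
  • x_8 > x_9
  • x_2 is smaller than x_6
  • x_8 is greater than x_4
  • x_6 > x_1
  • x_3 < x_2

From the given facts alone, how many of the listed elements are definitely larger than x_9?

4

From x_9 the given relations immediately reach x_2, x_5, x_8, x_6.
Nothing else is reachable above x_9; 4 in all.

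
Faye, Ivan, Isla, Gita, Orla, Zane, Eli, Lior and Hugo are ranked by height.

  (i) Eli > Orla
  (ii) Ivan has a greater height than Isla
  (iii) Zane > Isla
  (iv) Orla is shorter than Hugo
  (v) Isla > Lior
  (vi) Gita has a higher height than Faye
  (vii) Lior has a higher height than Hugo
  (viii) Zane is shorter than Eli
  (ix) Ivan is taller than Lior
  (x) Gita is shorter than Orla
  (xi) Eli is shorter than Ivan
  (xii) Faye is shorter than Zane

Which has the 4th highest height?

Chaining the given pairs: Faye < Gita < Orla < Hugo < Lior < Isla < Zane < Eli < Ivan.
The 4th largest is Isla.

Isla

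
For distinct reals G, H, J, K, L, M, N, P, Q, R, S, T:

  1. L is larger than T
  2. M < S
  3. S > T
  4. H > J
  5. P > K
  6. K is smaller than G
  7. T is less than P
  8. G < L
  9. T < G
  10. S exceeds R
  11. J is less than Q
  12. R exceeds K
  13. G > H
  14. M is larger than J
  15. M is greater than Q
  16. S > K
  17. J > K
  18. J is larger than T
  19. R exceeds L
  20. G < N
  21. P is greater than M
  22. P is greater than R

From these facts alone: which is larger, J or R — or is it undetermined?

J < H and H < G give J < G.
With G < L: J < H < G < L.
Then L < R extends the chain to R.
So R is larger.

R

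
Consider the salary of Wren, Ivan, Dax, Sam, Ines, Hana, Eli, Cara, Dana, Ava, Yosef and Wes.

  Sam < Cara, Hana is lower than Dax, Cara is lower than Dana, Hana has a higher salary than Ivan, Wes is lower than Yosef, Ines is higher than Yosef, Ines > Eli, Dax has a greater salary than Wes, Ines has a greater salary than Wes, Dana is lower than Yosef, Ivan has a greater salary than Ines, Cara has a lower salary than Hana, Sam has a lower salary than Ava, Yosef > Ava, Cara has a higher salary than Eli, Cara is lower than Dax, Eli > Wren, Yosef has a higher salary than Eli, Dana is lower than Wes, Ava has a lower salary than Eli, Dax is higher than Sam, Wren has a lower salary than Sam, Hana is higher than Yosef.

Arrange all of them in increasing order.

Each adjacent pair is fixed by a given relation: Wren < Sam; Sam < Ava; Ava < Eli; Eli < Cara; Cara < Dana; Dana < Wes; Wes < Yosef; Yosef < Ines; Ines < Ivan; Ivan < Hana; Hana < Dax. Chaining them end to end gives the full order.

Wren < Sam < Ava < Eli < Cara < Dana < Wes < Yosef < Ines < Ivan < Hana < Dax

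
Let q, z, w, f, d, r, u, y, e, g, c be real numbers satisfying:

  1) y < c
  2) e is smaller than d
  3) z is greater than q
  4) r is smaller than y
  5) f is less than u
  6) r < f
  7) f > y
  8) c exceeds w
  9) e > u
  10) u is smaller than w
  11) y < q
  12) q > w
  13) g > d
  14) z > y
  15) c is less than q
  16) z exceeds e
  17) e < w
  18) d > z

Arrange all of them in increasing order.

Nothing is placed below r, so it is least; from there r < y; y < f; f < u; u < e; e < w; w < c; c < q; q < z; z < d; d < g, each given directly.

r < y < f < u < e < w < c < q < z < d < g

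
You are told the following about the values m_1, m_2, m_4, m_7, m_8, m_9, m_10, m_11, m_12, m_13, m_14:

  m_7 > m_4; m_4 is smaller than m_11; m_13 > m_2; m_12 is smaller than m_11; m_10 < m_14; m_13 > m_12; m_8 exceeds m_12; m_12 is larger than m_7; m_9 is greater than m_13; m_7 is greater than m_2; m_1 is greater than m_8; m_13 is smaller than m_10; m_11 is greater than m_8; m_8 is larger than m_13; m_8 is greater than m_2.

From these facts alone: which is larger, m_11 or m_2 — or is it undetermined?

m_2 < m_7 and m_7 < m_12 give m_2 < m_12.
With m_12 < m_13: m_2 < m_7 < m_12 < m_13.
With m_13 < m_8: m_2 < m_7 < m_12 < m_13 < m_8.
Then m_8 < m_11 extends the chain to m_11.
So m_11 is larger.

m_11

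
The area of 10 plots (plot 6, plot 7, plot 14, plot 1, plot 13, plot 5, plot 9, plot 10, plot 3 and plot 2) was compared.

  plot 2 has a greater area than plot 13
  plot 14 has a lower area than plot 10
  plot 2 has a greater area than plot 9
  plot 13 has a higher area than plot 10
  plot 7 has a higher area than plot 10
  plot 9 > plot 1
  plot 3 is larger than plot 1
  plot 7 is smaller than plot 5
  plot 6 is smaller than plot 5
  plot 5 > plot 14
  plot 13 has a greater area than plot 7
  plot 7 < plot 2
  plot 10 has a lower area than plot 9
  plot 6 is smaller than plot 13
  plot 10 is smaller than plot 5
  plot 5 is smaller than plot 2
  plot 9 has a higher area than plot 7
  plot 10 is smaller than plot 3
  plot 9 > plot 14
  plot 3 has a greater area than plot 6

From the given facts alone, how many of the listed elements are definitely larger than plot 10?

From plot 10 the given relations immediately reach plot 7, plot 13, plot 9, plot 5, plot 3.
From those, plot 2 — 6 in total.
No other element is forced above plot 10 by the given relations, so the count is 6.

6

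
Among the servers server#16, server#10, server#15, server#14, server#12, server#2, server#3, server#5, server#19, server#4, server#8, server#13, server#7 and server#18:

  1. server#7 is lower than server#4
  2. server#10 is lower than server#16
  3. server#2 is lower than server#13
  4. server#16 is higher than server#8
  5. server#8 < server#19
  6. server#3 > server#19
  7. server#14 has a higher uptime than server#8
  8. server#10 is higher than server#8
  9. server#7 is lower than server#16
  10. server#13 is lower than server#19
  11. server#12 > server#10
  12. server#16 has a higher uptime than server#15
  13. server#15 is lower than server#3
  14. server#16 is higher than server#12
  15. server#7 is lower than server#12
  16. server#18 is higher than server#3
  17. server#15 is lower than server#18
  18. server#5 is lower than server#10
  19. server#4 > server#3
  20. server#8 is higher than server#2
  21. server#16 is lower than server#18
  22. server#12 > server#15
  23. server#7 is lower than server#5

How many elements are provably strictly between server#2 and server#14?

1

The relations place server#2 below server#14. An element lies strictly between them when it is forced above server#2 and also forced below server#14.
Above server#2: {server#8, server#13, server#10, server#12, server#19, server#16, server#3, server#4, server#18}. Below server#14: {server#8}.
Intersection: {server#8} — 1.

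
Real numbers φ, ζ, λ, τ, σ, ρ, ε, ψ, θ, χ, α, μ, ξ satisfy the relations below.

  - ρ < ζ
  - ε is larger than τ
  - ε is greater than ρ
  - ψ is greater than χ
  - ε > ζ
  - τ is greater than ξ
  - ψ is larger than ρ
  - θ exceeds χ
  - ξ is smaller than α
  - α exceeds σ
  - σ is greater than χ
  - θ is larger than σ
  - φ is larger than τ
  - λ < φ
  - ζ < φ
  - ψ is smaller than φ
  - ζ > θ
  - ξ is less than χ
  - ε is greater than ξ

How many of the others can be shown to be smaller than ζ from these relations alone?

5

The elements the relations force below ζ are ρ, ξ, χ, σ, θ — no chain reaches any other.
That is 5.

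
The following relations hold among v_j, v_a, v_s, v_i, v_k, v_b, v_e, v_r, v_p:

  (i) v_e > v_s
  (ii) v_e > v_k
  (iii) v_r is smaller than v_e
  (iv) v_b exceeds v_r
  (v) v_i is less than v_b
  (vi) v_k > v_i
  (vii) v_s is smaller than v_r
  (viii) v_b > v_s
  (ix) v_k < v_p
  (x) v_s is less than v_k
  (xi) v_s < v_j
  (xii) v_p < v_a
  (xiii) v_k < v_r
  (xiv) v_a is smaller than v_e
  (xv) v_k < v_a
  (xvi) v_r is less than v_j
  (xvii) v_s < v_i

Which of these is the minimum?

Chaining upward from v_s: directly above it, v_i, v_k, v_r, v_j, v_b, v_e; then v_p, v_a.
That covers every other element, and nothing is given below v_s, so v_s is the minimum.

v_s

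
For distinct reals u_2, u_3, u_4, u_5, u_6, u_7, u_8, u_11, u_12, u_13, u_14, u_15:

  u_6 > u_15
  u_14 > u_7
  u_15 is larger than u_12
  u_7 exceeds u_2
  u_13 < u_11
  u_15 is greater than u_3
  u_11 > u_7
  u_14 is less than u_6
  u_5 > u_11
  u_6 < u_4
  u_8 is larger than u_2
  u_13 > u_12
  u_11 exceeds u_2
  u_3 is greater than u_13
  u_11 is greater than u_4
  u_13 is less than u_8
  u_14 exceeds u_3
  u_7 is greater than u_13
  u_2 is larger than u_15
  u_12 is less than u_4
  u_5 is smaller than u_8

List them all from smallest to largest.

Each adjacent pair is fixed by a given relation: u_12 < u_13; u_13 < u_3; u_3 < u_15; u_15 < u_2; u_2 < u_7; u_7 < u_14; u_14 < u_6; u_6 < u_4; u_4 < u_11; u_11 < u_5; u_5 < u_8. Chaining them end to end gives the full order.

u_12 < u_13 < u_3 < u_15 < u_2 < u_7 < u_14 < u_6 < u_4 < u_11 < u_5 < u_8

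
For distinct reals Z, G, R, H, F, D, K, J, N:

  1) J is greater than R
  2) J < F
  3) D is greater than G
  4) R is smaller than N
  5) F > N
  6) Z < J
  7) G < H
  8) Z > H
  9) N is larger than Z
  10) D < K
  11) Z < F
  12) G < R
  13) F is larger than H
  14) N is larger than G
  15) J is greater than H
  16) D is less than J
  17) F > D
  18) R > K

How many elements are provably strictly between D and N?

2

The relations place D below N. An element lies strictly between them when it is forced above D and also forced below N.
Above D: {K, R, J, F}. Below N: {G, H, K, R, Z}.
Intersection: {K, R} — 2.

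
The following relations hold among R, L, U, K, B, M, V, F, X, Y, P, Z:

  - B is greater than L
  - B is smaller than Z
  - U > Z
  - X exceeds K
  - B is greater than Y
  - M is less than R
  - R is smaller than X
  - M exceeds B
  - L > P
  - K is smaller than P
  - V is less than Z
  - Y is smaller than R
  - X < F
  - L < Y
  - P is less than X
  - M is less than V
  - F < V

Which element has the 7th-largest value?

The consecutive relations fix a unique order: K < P < L < Y < B < M < R < X < F < V < Z < U.
The 7th largest is M.

M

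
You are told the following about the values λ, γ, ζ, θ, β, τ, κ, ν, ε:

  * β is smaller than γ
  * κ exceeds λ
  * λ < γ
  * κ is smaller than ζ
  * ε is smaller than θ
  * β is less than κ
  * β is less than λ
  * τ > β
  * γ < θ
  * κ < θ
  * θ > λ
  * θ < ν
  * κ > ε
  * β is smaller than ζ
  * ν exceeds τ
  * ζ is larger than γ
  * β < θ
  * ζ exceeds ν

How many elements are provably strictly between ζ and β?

Chaining upward from β reaches: λ, κ, γ, τ, θ, ν.
Chaining downward from ζ reaches: ε, λ, κ, γ, τ, θ, ν.
Strictly between β and ζ are those in both lists: λ, κ, γ, τ, θ, ν — 6 elements.

6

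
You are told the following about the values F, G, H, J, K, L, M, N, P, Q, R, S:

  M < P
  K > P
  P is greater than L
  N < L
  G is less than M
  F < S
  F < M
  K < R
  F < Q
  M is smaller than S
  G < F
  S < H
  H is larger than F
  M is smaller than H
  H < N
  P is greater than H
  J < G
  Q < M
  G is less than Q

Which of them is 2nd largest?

Piecing the relations together gives one ordering: J < G < F < Q < M < S < H < N < L < P < K < R.
The 2nd largest is K.

K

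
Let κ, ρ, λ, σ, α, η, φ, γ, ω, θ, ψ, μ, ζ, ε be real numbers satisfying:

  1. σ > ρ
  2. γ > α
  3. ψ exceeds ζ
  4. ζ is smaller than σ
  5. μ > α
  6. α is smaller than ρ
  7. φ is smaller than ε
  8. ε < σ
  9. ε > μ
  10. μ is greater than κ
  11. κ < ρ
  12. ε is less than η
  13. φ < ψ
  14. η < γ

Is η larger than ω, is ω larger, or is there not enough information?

undetermined

Following every chain through η: above η we get γ; below η we get κ, α, φ, μ, ε.
ω is not reached, and no chain runs the other way from ω to η.
So the given relations leave the order of η and ω undetermined.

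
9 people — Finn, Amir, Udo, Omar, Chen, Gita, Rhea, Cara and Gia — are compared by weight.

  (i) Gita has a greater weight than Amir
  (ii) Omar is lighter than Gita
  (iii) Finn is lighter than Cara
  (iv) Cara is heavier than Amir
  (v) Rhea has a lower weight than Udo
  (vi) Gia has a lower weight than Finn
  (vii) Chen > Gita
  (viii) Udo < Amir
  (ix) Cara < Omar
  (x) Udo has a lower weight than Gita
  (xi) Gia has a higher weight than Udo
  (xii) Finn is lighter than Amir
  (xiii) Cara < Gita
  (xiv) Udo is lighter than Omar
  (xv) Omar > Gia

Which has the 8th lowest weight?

Gita

Chaining the given pairs: Rhea < Udo < Gia < Finn < Amir < Cara < Omar < Gita < Chen.
Counting 8 from the smallest end gives Gita.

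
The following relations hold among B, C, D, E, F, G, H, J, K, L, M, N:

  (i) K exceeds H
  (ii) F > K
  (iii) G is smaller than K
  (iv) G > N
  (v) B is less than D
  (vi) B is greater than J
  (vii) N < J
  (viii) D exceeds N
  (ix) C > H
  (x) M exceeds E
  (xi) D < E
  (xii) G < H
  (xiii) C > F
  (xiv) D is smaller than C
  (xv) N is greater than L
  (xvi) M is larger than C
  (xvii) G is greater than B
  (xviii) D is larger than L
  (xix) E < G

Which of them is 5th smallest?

D

The consecutive relations fix a unique order: L < N < J < B < D < E < G < H < K < F < C < M.
The 5th smallest is D.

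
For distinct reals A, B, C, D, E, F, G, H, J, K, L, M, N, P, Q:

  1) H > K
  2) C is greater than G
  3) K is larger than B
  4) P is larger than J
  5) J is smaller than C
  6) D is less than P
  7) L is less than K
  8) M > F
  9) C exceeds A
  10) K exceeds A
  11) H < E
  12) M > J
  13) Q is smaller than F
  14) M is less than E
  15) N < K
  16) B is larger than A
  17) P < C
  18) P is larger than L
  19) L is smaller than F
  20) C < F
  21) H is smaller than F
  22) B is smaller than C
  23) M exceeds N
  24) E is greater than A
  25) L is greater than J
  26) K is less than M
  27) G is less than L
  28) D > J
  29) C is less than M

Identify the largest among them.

E

Chaining downward from E: directly below it, A, H, M; then J, N, K, C, F; then G, L, B, P, Q; then D.
That covers every other element, and nothing is given above E, so E is the largest.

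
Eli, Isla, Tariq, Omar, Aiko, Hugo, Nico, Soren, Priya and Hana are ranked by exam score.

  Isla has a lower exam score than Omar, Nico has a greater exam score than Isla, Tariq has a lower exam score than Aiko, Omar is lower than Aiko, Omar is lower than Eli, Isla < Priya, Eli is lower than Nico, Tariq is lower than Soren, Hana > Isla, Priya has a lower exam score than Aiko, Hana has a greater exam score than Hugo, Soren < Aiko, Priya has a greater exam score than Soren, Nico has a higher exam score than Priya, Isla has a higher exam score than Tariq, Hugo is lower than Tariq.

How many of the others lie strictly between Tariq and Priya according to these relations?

2

The relations place Tariq below Priya. An element lies strictly between them when it is forced above Tariq and also forced below Priya.
Above Tariq: {Isla, Omar, Hana, Soren, Aiko, Eli, Nico}. Below Priya: {Hugo, Isla, Soren}.
Intersection: {Isla, Soren} — 2.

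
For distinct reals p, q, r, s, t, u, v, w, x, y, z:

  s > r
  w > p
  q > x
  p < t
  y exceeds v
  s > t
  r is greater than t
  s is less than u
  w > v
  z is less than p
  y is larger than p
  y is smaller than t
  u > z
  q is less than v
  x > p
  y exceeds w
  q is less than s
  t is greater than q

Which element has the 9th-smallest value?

Chaining the given pairs: z < p < x < q < v < w < y < t < r < s < u.
Counting 9 from the smallest end gives r.

r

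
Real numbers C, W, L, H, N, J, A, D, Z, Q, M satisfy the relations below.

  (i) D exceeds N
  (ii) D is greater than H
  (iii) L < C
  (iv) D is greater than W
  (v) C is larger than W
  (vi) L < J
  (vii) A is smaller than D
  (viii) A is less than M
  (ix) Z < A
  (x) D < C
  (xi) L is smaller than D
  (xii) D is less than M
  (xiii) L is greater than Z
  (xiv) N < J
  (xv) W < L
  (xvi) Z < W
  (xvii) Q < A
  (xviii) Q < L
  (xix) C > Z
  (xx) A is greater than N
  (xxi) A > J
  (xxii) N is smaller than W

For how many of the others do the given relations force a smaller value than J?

5

Directly below J: N, L.
One step further: Q, Z, W (5 so far).
Nothing else is reachable below J; 5 in all.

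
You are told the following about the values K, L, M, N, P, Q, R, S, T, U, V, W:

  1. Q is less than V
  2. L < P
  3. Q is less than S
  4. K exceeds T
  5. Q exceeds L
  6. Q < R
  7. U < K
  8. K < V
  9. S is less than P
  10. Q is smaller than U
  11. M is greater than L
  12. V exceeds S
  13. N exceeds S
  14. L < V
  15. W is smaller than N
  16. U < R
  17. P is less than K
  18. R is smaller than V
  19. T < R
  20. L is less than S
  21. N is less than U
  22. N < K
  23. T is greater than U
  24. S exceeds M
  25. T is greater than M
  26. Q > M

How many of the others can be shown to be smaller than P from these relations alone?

The elements the relations force below P are L, M, Q, S — no chain reaches any other.
That is 4.

4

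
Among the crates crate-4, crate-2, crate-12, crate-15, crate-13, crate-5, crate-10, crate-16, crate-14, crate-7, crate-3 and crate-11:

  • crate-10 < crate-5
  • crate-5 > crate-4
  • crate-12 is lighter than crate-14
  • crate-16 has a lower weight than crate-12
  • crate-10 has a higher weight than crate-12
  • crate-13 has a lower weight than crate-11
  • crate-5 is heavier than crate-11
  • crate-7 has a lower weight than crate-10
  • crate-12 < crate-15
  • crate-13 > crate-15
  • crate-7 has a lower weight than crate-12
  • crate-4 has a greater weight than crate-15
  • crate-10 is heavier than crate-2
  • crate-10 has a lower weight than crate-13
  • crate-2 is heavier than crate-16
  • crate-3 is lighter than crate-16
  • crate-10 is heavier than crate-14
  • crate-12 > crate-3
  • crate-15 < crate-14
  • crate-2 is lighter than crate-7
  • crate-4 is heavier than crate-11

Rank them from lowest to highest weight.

crate-3 < crate-16 < crate-2 < crate-7 < crate-12 < crate-15 < crate-14 < crate-10 < crate-13 < crate-11 < crate-4 < crate-5

Each adjacent pair is fixed by a given relation: crate-3 < crate-16; crate-16 < crate-2; crate-2 < crate-7; crate-7 < crate-12; crate-12 < crate-15; crate-15 < crate-14; crate-14 < crate-10; crate-10 < crate-13; crate-13 < crate-11; crate-11 < crate-4; crate-4 < crate-5. Chaining them end to end gives the full order.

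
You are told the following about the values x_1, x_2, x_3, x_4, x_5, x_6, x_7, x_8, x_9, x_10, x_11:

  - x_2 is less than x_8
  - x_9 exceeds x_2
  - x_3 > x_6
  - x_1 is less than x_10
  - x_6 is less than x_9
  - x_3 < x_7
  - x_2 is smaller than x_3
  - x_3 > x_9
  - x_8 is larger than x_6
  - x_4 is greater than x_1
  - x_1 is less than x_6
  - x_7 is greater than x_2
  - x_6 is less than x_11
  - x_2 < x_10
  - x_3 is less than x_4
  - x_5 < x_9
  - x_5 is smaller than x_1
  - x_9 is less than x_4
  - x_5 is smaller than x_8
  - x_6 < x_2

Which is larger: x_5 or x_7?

x_7

x_5 < x_1 and x_1 < x_6 give x_5 < x_6.
Then x_6 < x_2 extends the chain to x_2.
With x_2 < x_9: x_5 < x_1 < x_6 < x_2 < x_9.
With x_9 < x_3: x_5 < x_1 < x_6 < x_2 < x_9 < x_3.
With x_3 < x_7: x_5 < x_1 < x_6 < x_2 < x_9 < x_3 < x_7.
So x_5 < x_7; x_7 is the larger of the two.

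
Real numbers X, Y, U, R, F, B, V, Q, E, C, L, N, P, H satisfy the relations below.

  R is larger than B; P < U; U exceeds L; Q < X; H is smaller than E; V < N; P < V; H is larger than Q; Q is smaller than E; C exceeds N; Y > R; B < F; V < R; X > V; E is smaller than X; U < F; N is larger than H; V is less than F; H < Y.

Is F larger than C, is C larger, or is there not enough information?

Following every chain through F: below F we get P, V, L, B, U.
C is not reached, and no chain runs the other way from C to F.
So the given relations leave the order of F and C undetermined.

undetermined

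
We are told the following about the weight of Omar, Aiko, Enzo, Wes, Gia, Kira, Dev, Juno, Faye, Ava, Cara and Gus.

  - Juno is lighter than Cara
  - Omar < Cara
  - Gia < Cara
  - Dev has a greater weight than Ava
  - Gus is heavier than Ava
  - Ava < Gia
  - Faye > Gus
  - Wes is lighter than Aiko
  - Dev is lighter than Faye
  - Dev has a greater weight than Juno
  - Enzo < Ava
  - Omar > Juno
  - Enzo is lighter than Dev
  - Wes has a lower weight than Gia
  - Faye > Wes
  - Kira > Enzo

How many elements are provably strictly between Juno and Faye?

Chaining upward from Juno reaches: Omar, Cara, Dev.
Chaining downward from Faye reaches: Enzo, Wes, Ava, Gus, Dev.
Strictly between Juno and Faye are those in both lists: Dev — 1 element.

1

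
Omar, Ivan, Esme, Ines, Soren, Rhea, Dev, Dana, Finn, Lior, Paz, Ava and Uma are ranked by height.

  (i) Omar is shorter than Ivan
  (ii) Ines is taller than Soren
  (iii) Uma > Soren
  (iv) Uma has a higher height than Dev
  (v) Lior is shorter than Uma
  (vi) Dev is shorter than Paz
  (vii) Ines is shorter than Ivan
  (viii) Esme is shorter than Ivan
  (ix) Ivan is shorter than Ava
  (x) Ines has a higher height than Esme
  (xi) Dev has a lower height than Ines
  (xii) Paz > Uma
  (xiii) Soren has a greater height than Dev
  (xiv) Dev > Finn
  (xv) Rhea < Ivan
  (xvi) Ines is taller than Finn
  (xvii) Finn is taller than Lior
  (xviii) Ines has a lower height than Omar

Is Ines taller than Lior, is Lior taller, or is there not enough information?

Ines

Lior < Finn and Finn < Dev give Lior < Dev.
Then Dev < Soren extends the chain to Soren.
Then Soren < Ines extends the chain to Ines.
So Ines is taller.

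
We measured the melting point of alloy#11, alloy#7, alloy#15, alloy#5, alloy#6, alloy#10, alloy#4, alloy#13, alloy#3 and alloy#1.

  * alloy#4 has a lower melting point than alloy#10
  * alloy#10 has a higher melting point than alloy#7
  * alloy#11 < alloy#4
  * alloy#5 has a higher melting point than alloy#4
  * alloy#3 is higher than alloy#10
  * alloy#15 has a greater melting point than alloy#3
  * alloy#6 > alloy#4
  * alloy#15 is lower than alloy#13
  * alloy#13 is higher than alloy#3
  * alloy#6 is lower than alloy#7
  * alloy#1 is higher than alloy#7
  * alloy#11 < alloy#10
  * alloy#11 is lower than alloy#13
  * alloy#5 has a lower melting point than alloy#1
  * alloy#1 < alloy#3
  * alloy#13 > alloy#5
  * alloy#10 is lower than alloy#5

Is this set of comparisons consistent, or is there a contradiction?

Every relation is compatible with alloy#11 < alloy#4 < alloy#6 < alloy#7 < alloy#10 < alloy#5 < alloy#1 < alloy#3 < alloy#15 < alloy#13; the set is consistent.

consistent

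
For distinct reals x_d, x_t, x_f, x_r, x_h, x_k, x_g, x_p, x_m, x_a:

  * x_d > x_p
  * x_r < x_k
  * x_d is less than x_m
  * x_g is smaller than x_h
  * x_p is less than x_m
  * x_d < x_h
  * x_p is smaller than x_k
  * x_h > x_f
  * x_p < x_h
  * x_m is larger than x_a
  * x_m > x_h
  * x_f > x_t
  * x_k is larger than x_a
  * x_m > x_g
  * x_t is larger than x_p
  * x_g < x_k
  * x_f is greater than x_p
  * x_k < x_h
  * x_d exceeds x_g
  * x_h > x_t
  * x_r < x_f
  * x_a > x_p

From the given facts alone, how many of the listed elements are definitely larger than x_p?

7

Directly above x_p: x_t, x_d, x_a, x_k, x_f, x_h, x_m.
Nothing else is reachable above x_p; 7 in all.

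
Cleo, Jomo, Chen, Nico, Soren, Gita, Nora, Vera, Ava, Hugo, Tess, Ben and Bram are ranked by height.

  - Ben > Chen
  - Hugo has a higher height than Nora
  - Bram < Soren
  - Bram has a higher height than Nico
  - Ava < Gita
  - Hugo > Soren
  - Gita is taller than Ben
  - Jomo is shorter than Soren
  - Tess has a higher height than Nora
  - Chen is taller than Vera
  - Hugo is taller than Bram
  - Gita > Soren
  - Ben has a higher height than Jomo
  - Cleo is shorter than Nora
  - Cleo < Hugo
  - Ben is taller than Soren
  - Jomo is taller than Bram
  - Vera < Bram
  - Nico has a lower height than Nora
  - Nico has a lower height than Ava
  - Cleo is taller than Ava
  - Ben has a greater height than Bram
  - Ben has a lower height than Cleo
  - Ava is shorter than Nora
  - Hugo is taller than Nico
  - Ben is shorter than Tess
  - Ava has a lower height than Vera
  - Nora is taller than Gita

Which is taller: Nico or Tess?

Tess

Chaining the given relations: Nico < Ava < Vera < Bram < Jomo < Soren < Ben < Gita < Nora < Tess.
So Nico < Tess; Tess is the taller of the two.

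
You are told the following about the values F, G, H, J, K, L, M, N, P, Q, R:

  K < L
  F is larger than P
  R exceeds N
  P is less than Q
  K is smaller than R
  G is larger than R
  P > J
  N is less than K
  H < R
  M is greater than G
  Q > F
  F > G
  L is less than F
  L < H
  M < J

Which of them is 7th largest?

R

Chaining the given pairs: N < K < L < H < R < G < M < J < P < F < Q.
Counting 7 from the largest end gives R.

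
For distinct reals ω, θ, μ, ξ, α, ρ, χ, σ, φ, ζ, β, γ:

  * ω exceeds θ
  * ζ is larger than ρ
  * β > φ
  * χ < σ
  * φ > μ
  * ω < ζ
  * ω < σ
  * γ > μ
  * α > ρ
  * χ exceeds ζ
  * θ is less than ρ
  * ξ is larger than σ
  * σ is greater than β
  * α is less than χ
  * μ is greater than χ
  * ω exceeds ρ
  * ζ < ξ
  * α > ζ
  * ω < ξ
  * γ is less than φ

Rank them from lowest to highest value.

Nothing is placed below θ, so it is least; from there θ < ρ; ρ < ω; ω < ζ; ζ < α; α < χ; χ < μ; μ < γ; γ < φ; φ < β; β < σ; σ < ξ, each given directly.

θ < ρ < ω < ζ < α < χ < μ < γ < φ < β < σ < ξ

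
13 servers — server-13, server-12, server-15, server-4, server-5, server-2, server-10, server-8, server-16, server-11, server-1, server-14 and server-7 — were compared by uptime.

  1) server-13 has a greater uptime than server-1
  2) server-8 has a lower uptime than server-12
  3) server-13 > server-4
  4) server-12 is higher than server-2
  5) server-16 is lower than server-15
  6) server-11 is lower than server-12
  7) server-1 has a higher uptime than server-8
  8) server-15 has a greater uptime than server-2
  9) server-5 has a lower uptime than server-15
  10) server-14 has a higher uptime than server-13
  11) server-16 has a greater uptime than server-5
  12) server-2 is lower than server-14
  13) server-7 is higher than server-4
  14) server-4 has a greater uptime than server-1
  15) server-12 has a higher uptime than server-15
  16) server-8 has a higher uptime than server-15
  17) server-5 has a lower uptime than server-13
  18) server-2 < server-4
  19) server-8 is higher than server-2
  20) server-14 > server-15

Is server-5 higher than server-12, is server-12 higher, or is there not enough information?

Link the given pairs in sequence: server-5 < server-16; server-16 < server-15; server-15 < server-8; server-8 < server-12.
Together: server-5 < server-16 < server-15 < server-8 < server-12.
So server-12 is higher.

server-12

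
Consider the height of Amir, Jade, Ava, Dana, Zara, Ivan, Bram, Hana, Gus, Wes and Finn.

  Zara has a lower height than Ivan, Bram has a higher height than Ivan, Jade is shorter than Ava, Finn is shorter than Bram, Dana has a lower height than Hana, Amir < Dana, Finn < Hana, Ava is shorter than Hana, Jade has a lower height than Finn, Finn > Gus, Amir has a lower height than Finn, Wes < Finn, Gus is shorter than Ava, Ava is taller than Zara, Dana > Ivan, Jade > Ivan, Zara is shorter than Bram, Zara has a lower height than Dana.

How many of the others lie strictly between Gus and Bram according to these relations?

Chaining upward from Gus reaches: Finn, Ava, Hana.
Chaining downward from Bram reaches: Amir, Zara, Wes, Ivan, Jade, Finn.
Strictly between Gus and Bram are those in both lists: Finn — 1 element.

1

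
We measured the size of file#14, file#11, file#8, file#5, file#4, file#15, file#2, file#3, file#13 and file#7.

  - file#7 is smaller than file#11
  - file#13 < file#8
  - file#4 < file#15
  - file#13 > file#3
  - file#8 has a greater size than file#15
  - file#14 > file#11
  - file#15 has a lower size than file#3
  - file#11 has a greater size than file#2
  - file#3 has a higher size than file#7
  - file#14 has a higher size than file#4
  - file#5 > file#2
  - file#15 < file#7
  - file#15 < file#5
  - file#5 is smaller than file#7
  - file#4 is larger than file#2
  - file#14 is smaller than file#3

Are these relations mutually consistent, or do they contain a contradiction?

consistent

Every relation is compatible with file#2 < file#4 < file#15 < file#5 < file#7 < file#11 < file#14 < file#3 < file#13 < file#8; the set is consistent.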